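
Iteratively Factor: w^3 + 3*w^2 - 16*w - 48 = (w - 4)*(w^2 + 7*w + 12) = (w - 4)*(w + 4)*(w + 3)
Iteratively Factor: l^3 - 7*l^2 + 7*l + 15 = (l - 5)*(l^2 - 2*l - 3) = (l - 5)*(l - 3)*(l + 1)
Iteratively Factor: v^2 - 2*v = (v - 2)*(v)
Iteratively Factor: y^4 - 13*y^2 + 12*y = (y)*(y^3 - 13*y + 12) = y*(y - 3)*(y^2 + 3*y - 4) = y*(y - 3)*(y + 4)*(y - 1)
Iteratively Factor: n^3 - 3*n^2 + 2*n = (n - 2)*(n^2 - n) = n*(n - 2)*(n - 1)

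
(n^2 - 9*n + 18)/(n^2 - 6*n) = (n - 3)/n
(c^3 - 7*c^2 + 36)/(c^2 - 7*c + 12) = (c^2 - 4*c - 12)/(c - 4)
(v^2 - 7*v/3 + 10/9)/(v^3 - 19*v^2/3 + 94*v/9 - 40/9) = 1/(v - 4)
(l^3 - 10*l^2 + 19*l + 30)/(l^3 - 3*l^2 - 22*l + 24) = (l^2 - 4*l - 5)/(l^2 + 3*l - 4)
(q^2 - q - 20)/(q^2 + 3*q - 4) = (q - 5)/(q - 1)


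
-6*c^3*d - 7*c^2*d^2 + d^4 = d*(-3*c + d)*(c + d)*(2*c + d)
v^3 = v^3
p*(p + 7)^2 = p^3 + 14*p^2 + 49*p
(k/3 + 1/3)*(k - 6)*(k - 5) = k^3/3 - 10*k^2/3 + 19*k/3 + 10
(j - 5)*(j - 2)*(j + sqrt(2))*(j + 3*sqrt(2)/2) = j^4 - 7*j^3 + 5*sqrt(2)*j^3/2 - 35*sqrt(2)*j^2/2 + 13*j^2 - 21*j + 25*sqrt(2)*j + 30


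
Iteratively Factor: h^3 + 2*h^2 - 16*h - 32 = (h - 4)*(h^2 + 6*h + 8) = (h - 4)*(h + 2)*(h + 4)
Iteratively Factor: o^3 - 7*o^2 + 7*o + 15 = (o + 1)*(o^2 - 8*o + 15) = (o - 3)*(o + 1)*(o - 5)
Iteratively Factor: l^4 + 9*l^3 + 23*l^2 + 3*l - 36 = (l + 4)*(l^3 + 5*l^2 + 3*l - 9) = (l + 3)*(l + 4)*(l^2 + 2*l - 3) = (l + 3)^2*(l + 4)*(l - 1)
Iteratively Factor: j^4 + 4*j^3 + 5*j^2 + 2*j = (j + 2)*(j^3 + 2*j^2 + j) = (j + 1)*(j + 2)*(j^2 + j) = j*(j + 1)*(j + 2)*(j + 1)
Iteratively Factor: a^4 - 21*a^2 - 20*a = (a)*(a^3 - 21*a - 20) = a*(a - 5)*(a^2 + 5*a + 4) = a*(a - 5)*(a + 1)*(a + 4)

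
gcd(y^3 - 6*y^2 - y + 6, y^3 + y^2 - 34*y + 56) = 1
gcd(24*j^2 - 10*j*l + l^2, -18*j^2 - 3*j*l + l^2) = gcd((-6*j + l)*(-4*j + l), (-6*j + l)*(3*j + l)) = 6*j - l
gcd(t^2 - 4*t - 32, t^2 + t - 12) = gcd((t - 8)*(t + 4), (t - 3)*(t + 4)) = t + 4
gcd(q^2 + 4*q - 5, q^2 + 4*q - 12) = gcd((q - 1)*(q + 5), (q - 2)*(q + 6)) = 1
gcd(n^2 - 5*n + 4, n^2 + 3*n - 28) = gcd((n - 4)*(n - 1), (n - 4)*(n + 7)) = n - 4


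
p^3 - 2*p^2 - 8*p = p*(p - 4)*(p + 2)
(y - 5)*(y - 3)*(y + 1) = y^3 - 7*y^2 + 7*y + 15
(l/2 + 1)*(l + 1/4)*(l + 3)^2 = l^4/2 + 33*l^3/8 + 23*l^2/2 + 93*l/8 + 9/4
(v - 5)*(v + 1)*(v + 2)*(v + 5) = v^4 + 3*v^3 - 23*v^2 - 75*v - 50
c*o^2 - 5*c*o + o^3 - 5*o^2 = o*(c + o)*(o - 5)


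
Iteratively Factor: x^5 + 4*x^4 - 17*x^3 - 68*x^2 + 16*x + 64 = (x + 1)*(x^4 + 3*x^3 - 20*x^2 - 48*x + 64) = (x - 4)*(x + 1)*(x^3 + 7*x^2 + 8*x - 16) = (x - 4)*(x + 1)*(x + 4)*(x^2 + 3*x - 4) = (x - 4)*(x + 1)*(x + 4)^2*(x - 1)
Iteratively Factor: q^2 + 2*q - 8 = (q - 2)*(q + 4)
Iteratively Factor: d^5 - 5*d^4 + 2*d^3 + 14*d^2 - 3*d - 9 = (d + 1)*(d^4 - 6*d^3 + 8*d^2 + 6*d - 9) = (d - 3)*(d + 1)*(d^3 - 3*d^2 - d + 3) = (d - 3)^2*(d + 1)*(d^2 - 1) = (d - 3)^2*(d - 1)*(d + 1)*(d + 1)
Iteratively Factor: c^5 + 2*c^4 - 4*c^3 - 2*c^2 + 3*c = (c + 3)*(c^4 - c^3 - c^2 + c) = (c + 1)*(c + 3)*(c^3 - 2*c^2 + c) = (c - 1)*(c + 1)*(c + 3)*(c^2 - c) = c*(c - 1)*(c + 1)*(c + 3)*(c - 1)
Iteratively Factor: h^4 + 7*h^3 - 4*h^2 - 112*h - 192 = (h + 4)*(h^3 + 3*h^2 - 16*h - 48) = (h + 3)*(h + 4)*(h^2 - 16) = (h - 4)*(h + 3)*(h + 4)*(h + 4)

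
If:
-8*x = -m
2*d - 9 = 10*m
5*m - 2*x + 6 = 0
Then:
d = -69/38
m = -24/19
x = -3/19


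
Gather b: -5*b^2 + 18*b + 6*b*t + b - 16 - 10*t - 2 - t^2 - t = -5*b^2 + b*(6*t + 19) - t^2 - 11*t - 18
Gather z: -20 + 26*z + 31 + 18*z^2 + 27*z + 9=18*z^2 + 53*z + 20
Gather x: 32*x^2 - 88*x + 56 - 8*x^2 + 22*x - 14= 24*x^2 - 66*x + 42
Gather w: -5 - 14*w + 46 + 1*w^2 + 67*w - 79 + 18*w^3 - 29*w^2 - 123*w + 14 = 18*w^3 - 28*w^2 - 70*w - 24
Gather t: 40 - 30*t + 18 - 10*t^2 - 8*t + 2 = -10*t^2 - 38*t + 60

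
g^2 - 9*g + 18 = (g - 6)*(g - 3)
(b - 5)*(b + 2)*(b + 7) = b^3 + 4*b^2 - 31*b - 70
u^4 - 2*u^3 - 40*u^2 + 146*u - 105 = (u - 5)*(u - 3)*(u - 1)*(u + 7)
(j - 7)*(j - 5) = j^2 - 12*j + 35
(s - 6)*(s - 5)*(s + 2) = s^3 - 9*s^2 + 8*s + 60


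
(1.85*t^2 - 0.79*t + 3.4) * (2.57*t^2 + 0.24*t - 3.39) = 4.7545*t^4 - 1.5863*t^3 + 2.2769*t^2 + 3.4941*t - 11.526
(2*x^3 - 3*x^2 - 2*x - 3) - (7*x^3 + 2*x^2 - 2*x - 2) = -5*x^3 - 5*x^2 - 1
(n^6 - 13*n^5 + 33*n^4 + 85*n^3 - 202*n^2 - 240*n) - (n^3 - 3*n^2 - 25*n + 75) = n^6 - 13*n^5 + 33*n^4 + 84*n^3 - 199*n^2 - 215*n - 75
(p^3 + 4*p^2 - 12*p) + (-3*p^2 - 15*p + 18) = p^3 + p^2 - 27*p + 18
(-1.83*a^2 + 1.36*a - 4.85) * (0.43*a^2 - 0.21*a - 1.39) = -0.7869*a^4 + 0.9691*a^3 + 0.1726*a^2 - 0.8719*a + 6.7415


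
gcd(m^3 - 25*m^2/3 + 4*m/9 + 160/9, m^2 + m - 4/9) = m + 4/3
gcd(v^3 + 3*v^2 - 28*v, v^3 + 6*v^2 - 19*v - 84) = v^2 + 3*v - 28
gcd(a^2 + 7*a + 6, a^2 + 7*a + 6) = a^2 + 7*a + 6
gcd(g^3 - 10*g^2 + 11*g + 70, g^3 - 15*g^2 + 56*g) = g - 7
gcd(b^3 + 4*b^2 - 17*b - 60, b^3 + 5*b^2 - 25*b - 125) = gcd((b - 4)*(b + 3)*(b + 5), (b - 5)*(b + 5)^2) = b + 5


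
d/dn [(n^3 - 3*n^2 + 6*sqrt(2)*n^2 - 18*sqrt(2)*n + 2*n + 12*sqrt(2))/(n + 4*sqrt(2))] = (2*n^3 - 3*n^2 + 18*sqrt(2)*n^2 - 24*sqrt(2)*n + 96*n - 144 - 4*sqrt(2))/(n^2 + 8*sqrt(2)*n + 32)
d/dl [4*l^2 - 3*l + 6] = 8*l - 3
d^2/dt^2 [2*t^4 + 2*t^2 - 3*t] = 24*t^2 + 4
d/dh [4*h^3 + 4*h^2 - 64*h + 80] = 12*h^2 + 8*h - 64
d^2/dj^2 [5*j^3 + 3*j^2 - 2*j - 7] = 30*j + 6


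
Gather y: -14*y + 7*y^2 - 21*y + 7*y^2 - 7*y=14*y^2 - 42*y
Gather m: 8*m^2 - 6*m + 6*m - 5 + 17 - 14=8*m^2 - 2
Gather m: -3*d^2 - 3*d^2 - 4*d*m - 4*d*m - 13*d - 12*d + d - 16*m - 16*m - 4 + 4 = -6*d^2 - 24*d + m*(-8*d - 32)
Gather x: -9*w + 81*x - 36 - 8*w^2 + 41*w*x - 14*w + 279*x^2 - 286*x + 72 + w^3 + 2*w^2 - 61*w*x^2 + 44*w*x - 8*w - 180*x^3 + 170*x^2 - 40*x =w^3 - 6*w^2 - 31*w - 180*x^3 + x^2*(449 - 61*w) + x*(85*w - 245) + 36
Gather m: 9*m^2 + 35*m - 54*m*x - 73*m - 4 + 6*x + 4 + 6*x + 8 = 9*m^2 + m*(-54*x - 38) + 12*x + 8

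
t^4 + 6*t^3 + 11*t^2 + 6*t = t*(t + 1)*(t + 2)*(t + 3)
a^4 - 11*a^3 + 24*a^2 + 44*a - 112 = (a - 7)*(a - 4)*(a - 2)*(a + 2)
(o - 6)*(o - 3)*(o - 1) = o^3 - 10*o^2 + 27*o - 18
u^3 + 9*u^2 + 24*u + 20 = (u + 2)^2*(u + 5)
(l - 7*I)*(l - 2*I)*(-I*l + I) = -I*l^3 - 9*l^2 + I*l^2 + 9*l + 14*I*l - 14*I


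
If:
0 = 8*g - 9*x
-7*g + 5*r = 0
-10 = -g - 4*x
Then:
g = 90/41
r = 126/41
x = 80/41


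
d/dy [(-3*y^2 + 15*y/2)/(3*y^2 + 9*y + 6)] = (-11*y^2 - 8*y + 10)/(2*(y^4 + 6*y^3 + 13*y^2 + 12*y + 4))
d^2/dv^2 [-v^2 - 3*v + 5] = -2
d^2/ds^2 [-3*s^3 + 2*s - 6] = -18*s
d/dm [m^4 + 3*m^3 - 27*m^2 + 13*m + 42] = 4*m^3 + 9*m^2 - 54*m + 13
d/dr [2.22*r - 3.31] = 2.22000000000000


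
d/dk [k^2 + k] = 2*k + 1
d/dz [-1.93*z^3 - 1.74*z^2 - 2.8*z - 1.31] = -5.79*z^2 - 3.48*z - 2.8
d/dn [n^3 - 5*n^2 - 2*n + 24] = 3*n^2 - 10*n - 2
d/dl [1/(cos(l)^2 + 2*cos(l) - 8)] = 2*(cos(l) + 1)*sin(l)/(cos(l)^2 + 2*cos(l) - 8)^2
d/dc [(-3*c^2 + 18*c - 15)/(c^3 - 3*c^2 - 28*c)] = 3*(c^4 - 12*c^3 + 61*c^2 - 30*c - 140)/(c^2*(c^4 - 6*c^3 - 47*c^2 + 168*c + 784))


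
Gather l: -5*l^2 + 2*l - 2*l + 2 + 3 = 5 - 5*l^2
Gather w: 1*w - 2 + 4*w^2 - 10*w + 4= 4*w^2 - 9*w + 2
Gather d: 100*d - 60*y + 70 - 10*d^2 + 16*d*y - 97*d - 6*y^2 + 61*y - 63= -10*d^2 + d*(16*y + 3) - 6*y^2 + y + 7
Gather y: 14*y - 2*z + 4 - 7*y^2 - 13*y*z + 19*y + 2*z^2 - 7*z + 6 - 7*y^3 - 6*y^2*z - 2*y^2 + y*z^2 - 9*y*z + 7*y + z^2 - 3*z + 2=-7*y^3 + y^2*(-6*z - 9) + y*(z^2 - 22*z + 40) + 3*z^2 - 12*z + 12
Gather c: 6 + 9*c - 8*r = 9*c - 8*r + 6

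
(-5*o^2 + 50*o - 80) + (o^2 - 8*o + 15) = -4*o^2 + 42*o - 65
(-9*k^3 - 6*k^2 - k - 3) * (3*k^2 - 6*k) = -27*k^5 + 36*k^4 + 33*k^3 - 3*k^2 + 18*k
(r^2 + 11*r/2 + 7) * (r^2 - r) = r^4 + 9*r^3/2 + 3*r^2/2 - 7*r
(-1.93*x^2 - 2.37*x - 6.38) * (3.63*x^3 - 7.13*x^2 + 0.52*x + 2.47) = -7.0059*x^5 + 5.1578*x^4 - 7.2649*x^3 + 39.4899*x^2 - 9.1715*x - 15.7586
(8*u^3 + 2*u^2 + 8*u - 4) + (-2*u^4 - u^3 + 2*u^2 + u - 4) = -2*u^4 + 7*u^3 + 4*u^2 + 9*u - 8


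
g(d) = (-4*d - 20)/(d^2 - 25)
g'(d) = -2*d*(-4*d - 20)/(d^2 - 25)^2 - 4/(d^2 - 25) = 4/(d^2 - 10*d + 25)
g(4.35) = 6.15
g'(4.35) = 9.47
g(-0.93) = 0.67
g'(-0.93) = 0.11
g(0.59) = 0.91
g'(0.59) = 0.21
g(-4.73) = 0.41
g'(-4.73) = 0.04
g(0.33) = 0.86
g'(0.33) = 0.18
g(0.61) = 0.91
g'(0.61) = 0.21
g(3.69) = 3.05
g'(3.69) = 2.33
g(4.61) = 10.26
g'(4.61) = 26.30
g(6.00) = -4.00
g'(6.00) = 4.00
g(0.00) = 0.80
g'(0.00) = 0.16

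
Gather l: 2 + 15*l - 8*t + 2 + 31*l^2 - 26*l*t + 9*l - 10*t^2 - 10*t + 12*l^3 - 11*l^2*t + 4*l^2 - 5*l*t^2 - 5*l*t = 12*l^3 + l^2*(35 - 11*t) + l*(-5*t^2 - 31*t + 24) - 10*t^2 - 18*t + 4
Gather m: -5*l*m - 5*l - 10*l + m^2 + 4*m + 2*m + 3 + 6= -15*l + m^2 + m*(6 - 5*l) + 9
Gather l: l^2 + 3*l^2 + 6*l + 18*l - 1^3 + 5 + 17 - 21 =4*l^2 + 24*l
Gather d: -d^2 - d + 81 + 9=-d^2 - d + 90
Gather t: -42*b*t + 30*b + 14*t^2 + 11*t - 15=30*b + 14*t^2 + t*(11 - 42*b) - 15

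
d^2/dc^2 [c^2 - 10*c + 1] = 2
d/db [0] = 0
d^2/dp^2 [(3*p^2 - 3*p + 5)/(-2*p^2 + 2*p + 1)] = 78*(-2*p^2 + 2*p - 1)/(8*p^6 - 24*p^5 + 12*p^4 + 16*p^3 - 6*p^2 - 6*p - 1)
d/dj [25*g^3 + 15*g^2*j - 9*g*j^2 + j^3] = 15*g^2 - 18*g*j + 3*j^2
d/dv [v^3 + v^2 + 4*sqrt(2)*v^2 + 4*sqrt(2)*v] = 3*v^2 + 2*v + 8*sqrt(2)*v + 4*sqrt(2)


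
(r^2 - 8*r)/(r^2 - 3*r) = (r - 8)/(r - 3)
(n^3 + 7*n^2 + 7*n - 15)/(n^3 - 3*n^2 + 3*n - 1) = (n^2 + 8*n + 15)/(n^2 - 2*n + 1)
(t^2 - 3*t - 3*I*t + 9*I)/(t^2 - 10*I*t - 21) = (t - 3)/(t - 7*I)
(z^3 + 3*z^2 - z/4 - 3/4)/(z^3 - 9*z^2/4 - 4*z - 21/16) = 4*(2*z^2 + 5*z - 3)/(8*z^2 - 22*z - 21)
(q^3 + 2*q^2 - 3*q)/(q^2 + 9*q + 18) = q*(q - 1)/(q + 6)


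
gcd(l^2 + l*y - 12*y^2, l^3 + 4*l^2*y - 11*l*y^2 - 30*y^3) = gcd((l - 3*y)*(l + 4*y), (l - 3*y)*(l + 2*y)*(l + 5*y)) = -l + 3*y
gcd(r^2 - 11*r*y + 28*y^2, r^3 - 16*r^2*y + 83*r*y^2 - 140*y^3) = r^2 - 11*r*y + 28*y^2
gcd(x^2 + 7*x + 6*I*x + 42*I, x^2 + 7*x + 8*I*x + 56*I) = x + 7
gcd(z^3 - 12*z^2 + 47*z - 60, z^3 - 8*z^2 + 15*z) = z^2 - 8*z + 15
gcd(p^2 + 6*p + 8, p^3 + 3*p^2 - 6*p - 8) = p + 4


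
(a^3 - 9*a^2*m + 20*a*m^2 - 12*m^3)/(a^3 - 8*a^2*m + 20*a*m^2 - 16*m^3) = (a^2 - 7*a*m + 6*m^2)/(a^2 - 6*a*m + 8*m^2)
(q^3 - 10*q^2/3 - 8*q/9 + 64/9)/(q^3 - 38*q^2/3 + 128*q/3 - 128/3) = (q + 4/3)/(q - 8)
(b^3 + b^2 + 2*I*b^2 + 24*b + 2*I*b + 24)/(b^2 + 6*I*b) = b + 1 - 4*I - 4*I/b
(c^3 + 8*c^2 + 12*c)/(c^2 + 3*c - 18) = c*(c + 2)/(c - 3)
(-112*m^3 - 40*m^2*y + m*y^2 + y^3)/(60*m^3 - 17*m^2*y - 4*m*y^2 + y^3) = (-28*m^2 - 3*m*y + y^2)/(15*m^2 - 8*m*y + y^2)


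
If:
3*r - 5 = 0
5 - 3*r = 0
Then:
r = 5/3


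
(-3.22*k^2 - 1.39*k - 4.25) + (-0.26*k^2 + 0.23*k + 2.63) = -3.48*k^2 - 1.16*k - 1.62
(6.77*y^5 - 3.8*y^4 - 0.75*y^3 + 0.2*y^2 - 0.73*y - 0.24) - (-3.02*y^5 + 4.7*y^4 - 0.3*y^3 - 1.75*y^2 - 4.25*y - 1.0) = 9.79*y^5 - 8.5*y^4 - 0.45*y^3 + 1.95*y^2 + 3.52*y + 0.76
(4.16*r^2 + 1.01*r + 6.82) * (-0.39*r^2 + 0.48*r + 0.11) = -1.6224*r^4 + 1.6029*r^3 - 1.7174*r^2 + 3.3847*r + 0.7502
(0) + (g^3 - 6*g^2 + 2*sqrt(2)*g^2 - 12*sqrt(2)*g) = g^3 - 6*g^2 + 2*sqrt(2)*g^2 - 12*sqrt(2)*g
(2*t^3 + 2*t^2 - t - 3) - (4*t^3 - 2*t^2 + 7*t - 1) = -2*t^3 + 4*t^2 - 8*t - 2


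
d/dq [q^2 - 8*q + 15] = 2*q - 8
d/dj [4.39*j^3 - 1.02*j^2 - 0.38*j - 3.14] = 13.17*j^2 - 2.04*j - 0.38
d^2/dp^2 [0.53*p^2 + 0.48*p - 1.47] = 1.06000000000000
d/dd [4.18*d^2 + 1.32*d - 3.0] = 8.36*d + 1.32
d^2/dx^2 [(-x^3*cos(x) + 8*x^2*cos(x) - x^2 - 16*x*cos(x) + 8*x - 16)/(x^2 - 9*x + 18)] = (x^7*cos(x) + 2*x^6*sin(x) - 26*x^6*cos(x) - 54*x^5*sin(x) + 277*x^5*cos(x) + 580*x^4*sin(x) - 1548*x^4*cos(x) - 3204*x^3*sin(x) + 4774*x^3*cos(x) - 2*x^3 + 9720*x^2*sin(x) - 7668*x^2*cos(x) + 12*x^2 - 15552*x*sin(x) + 4968*x*cos(x) + 10368*sin(x) - 72)/(x^6 - 27*x^5 + 297*x^4 - 1701*x^3 + 5346*x^2 - 8748*x + 5832)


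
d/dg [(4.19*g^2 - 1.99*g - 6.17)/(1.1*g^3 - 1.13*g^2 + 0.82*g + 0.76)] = (-4.609*g^4 + 4.378*g^3 + 21.5481*g^2 - 7.5754*g + 3.547)/(1.21*g^6 - 2.486*g^5 + 3.0809*g^4 - 0.1812*g^3 - 1.0452*g^2 + 1.2464*g + 0.5776)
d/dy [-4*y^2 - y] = -8*y - 1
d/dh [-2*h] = -2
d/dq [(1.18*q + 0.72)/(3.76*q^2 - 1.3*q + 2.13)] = (-4.4368*q^2 - 5.4144*q + 3.4494)/(14.1376*q^4 - 9.776*q^3 + 17.7076*q^2 - 5.538*q + 4.5369)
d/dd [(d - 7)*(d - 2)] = 2*d - 9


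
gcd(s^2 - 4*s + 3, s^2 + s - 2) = s - 1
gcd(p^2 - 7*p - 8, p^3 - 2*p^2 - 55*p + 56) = p - 8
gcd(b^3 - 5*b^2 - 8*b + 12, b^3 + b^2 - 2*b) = b^2 + b - 2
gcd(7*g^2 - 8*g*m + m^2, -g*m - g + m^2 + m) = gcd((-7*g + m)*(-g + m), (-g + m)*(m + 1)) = g - m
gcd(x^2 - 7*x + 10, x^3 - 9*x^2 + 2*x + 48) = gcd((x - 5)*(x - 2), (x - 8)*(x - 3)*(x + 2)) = 1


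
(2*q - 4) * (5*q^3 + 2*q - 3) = 10*q^4 - 20*q^3 + 4*q^2 - 14*q + 12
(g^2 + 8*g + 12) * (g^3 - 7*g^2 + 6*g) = g^5 + g^4 - 38*g^3 - 36*g^2 + 72*g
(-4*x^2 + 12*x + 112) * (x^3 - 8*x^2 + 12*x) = -4*x^5 + 44*x^4 - 32*x^3 - 752*x^2 + 1344*x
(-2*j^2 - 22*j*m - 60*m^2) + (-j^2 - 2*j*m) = -3*j^2 - 24*j*m - 60*m^2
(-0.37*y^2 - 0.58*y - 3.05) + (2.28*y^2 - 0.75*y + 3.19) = 1.91*y^2 - 1.33*y + 0.14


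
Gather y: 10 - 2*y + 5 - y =15 - 3*y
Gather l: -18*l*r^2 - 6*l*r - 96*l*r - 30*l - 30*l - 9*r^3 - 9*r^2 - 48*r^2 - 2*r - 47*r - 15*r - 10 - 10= l*(-18*r^2 - 102*r - 60) - 9*r^3 - 57*r^2 - 64*r - 20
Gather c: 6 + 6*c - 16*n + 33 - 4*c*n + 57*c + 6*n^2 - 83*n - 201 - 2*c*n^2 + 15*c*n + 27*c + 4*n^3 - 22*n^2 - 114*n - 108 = c*(-2*n^2 + 11*n + 90) + 4*n^3 - 16*n^2 - 213*n - 270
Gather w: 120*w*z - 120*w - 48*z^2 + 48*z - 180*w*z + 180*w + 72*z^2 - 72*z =w*(60 - 60*z) + 24*z^2 - 24*z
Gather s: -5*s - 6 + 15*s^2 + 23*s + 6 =15*s^2 + 18*s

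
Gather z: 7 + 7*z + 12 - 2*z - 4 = 5*z + 15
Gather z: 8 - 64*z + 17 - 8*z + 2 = 27 - 72*z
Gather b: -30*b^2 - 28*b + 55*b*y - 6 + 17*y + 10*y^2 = -30*b^2 + b*(55*y - 28) + 10*y^2 + 17*y - 6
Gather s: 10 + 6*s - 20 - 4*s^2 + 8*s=-4*s^2 + 14*s - 10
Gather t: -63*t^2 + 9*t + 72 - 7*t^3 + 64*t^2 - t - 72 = -7*t^3 + t^2 + 8*t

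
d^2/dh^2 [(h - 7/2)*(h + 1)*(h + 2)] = 6*h - 1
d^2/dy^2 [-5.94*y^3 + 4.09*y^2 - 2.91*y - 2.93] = 8.18 - 35.64*y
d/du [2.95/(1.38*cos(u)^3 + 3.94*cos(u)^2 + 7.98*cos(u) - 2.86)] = (12.213*cos(u)^2 + 23.246*cos(u) + 23.541)*sin(u)/(1.38*cos(u)^3 + 3.94*cos(u)^2 + 7.98*cos(u) - 2.86)^2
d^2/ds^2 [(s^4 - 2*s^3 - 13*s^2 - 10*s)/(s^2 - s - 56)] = 2*(s^6 - 3*s^5 - 165*s^4 + 311*s^3 + 16296*s^2 - 20496*s - 40208)/(s^6 - 3*s^5 - 165*s^4 + 335*s^3 + 9240*s^2 - 9408*s - 175616)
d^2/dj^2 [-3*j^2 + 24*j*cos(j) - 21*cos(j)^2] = -24*j*cos(j) - 84*sin(j)^2 - 48*sin(j) + 36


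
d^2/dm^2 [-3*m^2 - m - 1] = -6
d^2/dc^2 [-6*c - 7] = 0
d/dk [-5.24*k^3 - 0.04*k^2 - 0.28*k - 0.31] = -15.72*k^2 - 0.08*k - 0.28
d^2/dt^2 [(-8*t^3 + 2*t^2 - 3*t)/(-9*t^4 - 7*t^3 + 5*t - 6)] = 2*(648*t^9 - 486*t^8 + 1080*t^7 + 3934*t^6 - 4443*t^5 - 525*t^4 - 727*t^3 - 1476*t^2 + 864*t + 18)/(729*t^12 + 1701*t^11 + 1323*t^10 - 872*t^9 - 432*t^8 + 1533*t^7 + 1557*t^6 - 1095*t^5 - 288*t^4 + 631*t^3 + 450*t^2 - 540*t + 216)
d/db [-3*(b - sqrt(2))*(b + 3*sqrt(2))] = -6*b - 6*sqrt(2)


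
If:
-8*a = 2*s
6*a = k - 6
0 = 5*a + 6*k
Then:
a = -36/41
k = 30/41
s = 144/41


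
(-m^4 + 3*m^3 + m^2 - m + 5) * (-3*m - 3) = 3*m^5 - 6*m^4 - 12*m^3 - 12*m - 15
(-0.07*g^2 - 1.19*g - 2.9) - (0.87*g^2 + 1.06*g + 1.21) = -0.94*g^2 - 2.25*g - 4.11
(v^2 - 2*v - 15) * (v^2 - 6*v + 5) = v^4 - 8*v^3 + 2*v^2 + 80*v - 75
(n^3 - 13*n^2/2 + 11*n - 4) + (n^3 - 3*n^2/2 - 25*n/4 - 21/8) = 2*n^3 - 8*n^2 + 19*n/4 - 53/8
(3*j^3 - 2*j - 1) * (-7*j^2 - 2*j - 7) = -21*j^5 - 6*j^4 - 7*j^3 + 11*j^2 + 16*j + 7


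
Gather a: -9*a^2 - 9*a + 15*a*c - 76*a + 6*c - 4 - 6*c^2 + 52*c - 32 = -9*a^2 + a*(15*c - 85) - 6*c^2 + 58*c - 36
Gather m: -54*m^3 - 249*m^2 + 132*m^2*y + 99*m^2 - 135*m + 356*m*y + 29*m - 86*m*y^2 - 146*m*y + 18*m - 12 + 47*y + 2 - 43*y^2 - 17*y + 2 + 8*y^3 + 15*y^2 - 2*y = -54*m^3 + m^2*(132*y - 150) + m*(-86*y^2 + 210*y - 88) + 8*y^3 - 28*y^2 + 28*y - 8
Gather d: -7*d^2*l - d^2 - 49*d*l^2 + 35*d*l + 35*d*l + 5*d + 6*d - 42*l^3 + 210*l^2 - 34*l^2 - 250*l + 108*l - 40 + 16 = d^2*(-7*l - 1) + d*(-49*l^2 + 70*l + 11) - 42*l^3 + 176*l^2 - 142*l - 24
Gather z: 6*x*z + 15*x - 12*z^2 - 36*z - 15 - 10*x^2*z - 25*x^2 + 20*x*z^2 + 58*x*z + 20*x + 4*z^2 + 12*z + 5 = -25*x^2 + 35*x + z^2*(20*x - 8) + z*(-10*x^2 + 64*x - 24) - 10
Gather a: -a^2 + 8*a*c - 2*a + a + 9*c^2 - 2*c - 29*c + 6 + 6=-a^2 + a*(8*c - 1) + 9*c^2 - 31*c + 12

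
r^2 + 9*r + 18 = (r + 3)*(r + 6)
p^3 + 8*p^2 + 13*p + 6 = (p + 1)^2*(p + 6)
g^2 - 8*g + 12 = (g - 6)*(g - 2)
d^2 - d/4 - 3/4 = (d - 1)*(d + 3/4)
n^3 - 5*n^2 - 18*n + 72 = (n - 6)*(n - 3)*(n + 4)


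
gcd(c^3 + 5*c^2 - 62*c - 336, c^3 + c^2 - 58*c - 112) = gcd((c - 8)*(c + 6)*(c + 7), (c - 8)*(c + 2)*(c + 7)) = c^2 - c - 56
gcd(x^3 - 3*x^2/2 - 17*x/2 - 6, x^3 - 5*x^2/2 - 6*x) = x^2 - 5*x/2 - 6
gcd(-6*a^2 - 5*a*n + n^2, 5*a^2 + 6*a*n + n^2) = a + n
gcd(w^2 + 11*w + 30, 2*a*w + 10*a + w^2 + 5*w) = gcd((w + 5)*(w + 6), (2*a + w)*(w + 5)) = w + 5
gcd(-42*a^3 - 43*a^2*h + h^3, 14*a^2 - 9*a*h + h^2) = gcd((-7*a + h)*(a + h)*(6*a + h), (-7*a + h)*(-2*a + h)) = 7*a - h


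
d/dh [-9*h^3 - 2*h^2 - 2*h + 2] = -27*h^2 - 4*h - 2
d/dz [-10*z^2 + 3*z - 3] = 3 - 20*z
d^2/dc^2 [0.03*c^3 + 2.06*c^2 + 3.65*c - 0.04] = 0.18*c + 4.12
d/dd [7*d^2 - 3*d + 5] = 14*d - 3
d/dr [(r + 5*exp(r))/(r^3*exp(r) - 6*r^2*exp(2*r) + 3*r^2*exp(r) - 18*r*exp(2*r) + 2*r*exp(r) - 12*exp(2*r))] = (-(r + 5*exp(r))*(r^3 - 12*r^2*exp(r) + 6*r^2 - 48*r*exp(r) + 8*r - 42*exp(r) + 2) + (5*exp(r) + 1)*(r^3 - 6*r^2*exp(r) + 3*r^2 - 18*r*exp(r) + 2*r - 12*exp(r)))*exp(-r)/(r^3 - 6*r^2*exp(r) + 3*r^2 - 18*r*exp(r) + 2*r - 12*exp(r))^2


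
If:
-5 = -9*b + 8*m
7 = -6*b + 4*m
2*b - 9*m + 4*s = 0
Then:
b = -19/3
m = -31/4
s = -685/48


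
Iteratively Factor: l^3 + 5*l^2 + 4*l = (l)*(l^2 + 5*l + 4) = l*(l + 4)*(l + 1)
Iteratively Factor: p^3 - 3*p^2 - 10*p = (p + 2)*(p^2 - 5*p) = (p - 5)*(p + 2)*(p)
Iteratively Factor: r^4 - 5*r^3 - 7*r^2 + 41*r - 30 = (r + 3)*(r^3 - 8*r^2 + 17*r - 10) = (r - 5)*(r + 3)*(r^2 - 3*r + 2) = (r - 5)*(r - 1)*(r + 3)*(r - 2)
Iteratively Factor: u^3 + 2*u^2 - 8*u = (u + 4)*(u^2 - 2*u) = u*(u + 4)*(u - 2)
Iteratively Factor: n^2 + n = (n + 1)*(n)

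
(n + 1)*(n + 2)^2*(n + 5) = n^4 + 10*n^3 + 33*n^2 + 44*n + 20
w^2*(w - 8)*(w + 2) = w^4 - 6*w^3 - 16*w^2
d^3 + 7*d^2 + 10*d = d*(d + 2)*(d + 5)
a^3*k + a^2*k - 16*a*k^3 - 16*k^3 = (a - 4*k)*(a + 4*k)*(a*k + k)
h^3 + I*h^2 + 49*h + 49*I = (h - 7*I)*(h + I)*(h + 7*I)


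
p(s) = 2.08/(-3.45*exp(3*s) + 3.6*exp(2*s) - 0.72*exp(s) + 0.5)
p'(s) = 2.08*(10.35*exp(3*s) - 7.2*exp(2*s) + 0.72*exp(s))/(-3.45*exp(3*s) + 3.6*exp(2*s) - 0.72*exp(s) + 0.5)^2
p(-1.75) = 4.47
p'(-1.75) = -0.36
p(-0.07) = 12.85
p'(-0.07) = 222.45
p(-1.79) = 4.48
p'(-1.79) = -0.31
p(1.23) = -0.02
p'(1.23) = 0.07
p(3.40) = -0.00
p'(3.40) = 0.00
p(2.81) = -0.00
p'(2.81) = 0.00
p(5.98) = -0.00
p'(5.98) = 0.00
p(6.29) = -0.00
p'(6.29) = 0.00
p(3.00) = 0.00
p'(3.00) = 0.00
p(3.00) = 0.00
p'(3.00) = 0.00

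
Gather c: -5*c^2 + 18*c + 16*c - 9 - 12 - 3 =-5*c^2 + 34*c - 24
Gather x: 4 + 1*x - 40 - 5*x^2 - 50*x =-5*x^2 - 49*x - 36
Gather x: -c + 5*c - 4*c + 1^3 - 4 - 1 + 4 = 0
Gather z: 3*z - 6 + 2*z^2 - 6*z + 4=2*z^2 - 3*z - 2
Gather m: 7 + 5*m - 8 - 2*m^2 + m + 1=-2*m^2 + 6*m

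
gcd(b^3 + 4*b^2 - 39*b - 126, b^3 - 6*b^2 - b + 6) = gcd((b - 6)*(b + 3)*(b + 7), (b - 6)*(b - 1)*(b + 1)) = b - 6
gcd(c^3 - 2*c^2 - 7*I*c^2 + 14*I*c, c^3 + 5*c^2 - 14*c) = c^2 - 2*c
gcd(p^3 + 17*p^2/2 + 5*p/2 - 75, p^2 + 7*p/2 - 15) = p^2 + 7*p/2 - 15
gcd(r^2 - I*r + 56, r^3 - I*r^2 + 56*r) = r^2 - I*r + 56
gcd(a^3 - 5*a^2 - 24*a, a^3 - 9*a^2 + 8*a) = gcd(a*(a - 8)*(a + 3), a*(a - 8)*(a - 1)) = a^2 - 8*a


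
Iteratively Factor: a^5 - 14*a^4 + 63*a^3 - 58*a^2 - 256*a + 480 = (a - 4)*(a^4 - 10*a^3 + 23*a^2 + 34*a - 120) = (a - 4)^2*(a^3 - 6*a^2 - a + 30) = (a - 4)^2*(a + 2)*(a^2 - 8*a + 15) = (a - 5)*(a - 4)^2*(a + 2)*(a - 3)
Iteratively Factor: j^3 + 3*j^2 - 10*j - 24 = (j + 2)*(j^2 + j - 12) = (j - 3)*(j + 2)*(j + 4)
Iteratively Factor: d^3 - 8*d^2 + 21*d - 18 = (d - 3)*(d^2 - 5*d + 6) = (d - 3)*(d - 2)*(d - 3)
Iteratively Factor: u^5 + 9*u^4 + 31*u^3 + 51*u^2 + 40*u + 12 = (u + 2)*(u^4 + 7*u^3 + 17*u^2 + 17*u + 6) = (u + 2)^2*(u^3 + 5*u^2 + 7*u + 3) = (u + 2)^2*(u + 3)*(u^2 + 2*u + 1) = (u + 1)*(u + 2)^2*(u + 3)*(u + 1)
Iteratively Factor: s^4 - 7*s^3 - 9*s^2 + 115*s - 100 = (s - 5)*(s^3 - 2*s^2 - 19*s + 20) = (s - 5)^2*(s^2 + 3*s - 4) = (s - 5)^2*(s - 1)*(s + 4)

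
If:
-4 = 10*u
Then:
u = -2/5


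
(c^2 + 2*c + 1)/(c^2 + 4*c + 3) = (c + 1)/(c + 3)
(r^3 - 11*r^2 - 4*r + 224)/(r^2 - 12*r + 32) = (r^2 - 3*r - 28)/(r - 4)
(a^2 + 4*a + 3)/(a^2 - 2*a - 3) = (a + 3)/(a - 3)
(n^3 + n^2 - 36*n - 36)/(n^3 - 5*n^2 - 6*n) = (n + 6)/n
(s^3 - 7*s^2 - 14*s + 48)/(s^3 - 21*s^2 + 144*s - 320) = (s^2 + s - 6)/(s^2 - 13*s + 40)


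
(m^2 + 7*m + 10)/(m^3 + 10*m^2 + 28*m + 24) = (m + 5)/(m^2 + 8*m + 12)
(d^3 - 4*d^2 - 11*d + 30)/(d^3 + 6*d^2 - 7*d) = (d^3 - 4*d^2 - 11*d + 30)/(d*(d^2 + 6*d - 7))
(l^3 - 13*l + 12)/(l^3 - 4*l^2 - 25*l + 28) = (l - 3)/(l - 7)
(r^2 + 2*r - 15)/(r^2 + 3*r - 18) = (r + 5)/(r + 6)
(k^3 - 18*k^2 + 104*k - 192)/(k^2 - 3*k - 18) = (k^2 - 12*k + 32)/(k + 3)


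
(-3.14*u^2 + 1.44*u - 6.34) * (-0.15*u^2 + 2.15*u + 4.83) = 0.471*u^4 - 6.967*u^3 - 11.1192*u^2 - 6.6758*u - 30.6222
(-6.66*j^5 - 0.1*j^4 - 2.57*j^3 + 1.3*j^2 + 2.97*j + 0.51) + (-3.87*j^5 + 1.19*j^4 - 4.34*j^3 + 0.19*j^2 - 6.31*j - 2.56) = -10.53*j^5 + 1.09*j^4 - 6.91*j^3 + 1.49*j^2 - 3.34*j - 2.05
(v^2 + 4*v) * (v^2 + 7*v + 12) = v^4 + 11*v^3 + 40*v^2 + 48*v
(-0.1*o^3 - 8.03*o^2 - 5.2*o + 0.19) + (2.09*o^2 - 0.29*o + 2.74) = -0.1*o^3 - 5.94*o^2 - 5.49*o + 2.93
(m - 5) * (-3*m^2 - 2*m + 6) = -3*m^3 + 13*m^2 + 16*m - 30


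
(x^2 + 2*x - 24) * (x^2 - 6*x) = x^4 - 4*x^3 - 36*x^2 + 144*x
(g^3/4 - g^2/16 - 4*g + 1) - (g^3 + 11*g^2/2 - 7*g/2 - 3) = -3*g^3/4 - 89*g^2/16 - g/2 + 4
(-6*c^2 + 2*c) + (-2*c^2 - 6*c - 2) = -8*c^2 - 4*c - 2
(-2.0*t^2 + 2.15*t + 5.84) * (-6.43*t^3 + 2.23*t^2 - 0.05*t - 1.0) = 12.86*t^5 - 18.2845*t^4 - 32.6567*t^3 + 14.9157*t^2 - 2.442*t - 5.84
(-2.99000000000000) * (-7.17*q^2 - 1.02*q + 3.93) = 21.4383*q^2 + 3.0498*q - 11.7507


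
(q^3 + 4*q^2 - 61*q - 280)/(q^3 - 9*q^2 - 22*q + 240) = (q + 7)/(q - 6)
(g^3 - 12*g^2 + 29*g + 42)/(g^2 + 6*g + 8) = (g^3 - 12*g^2 + 29*g + 42)/(g^2 + 6*g + 8)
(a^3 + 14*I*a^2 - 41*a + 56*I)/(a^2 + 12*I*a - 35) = (a^2 + 7*I*a + 8)/(a + 5*I)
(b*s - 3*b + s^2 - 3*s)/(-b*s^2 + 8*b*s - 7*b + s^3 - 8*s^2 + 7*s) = (-b*s + 3*b - s^2 + 3*s)/(b*s^2 - 8*b*s + 7*b - s^3 + 8*s^2 - 7*s)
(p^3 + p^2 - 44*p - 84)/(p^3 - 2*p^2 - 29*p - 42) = (p + 6)/(p + 3)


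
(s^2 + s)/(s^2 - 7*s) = (s + 1)/(s - 7)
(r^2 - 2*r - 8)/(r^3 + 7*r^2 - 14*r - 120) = (r + 2)/(r^2 + 11*r + 30)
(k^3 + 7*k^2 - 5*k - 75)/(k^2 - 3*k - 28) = (-k^3 - 7*k^2 + 5*k + 75)/(-k^2 + 3*k + 28)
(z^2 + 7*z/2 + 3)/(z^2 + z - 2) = (z + 3/2)/(z - 1)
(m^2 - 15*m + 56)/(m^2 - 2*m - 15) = (-m^2 + 15*m - 56)/(-m^2 + 2*m + 15)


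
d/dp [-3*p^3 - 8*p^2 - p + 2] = -9*p^2 - 16*p - 1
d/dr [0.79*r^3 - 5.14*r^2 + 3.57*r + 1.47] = 2.37*r^2 - 10.28*r + 3.57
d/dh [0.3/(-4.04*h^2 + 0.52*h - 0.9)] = (2.424*h - 0.156)/(4.04*h^2 - 0.52*h + 0.9)^2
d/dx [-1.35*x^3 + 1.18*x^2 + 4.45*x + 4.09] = -4.05*x^2 + 2.36*x + 4.45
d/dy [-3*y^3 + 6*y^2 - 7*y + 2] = -9*y^2 + 12*y - 7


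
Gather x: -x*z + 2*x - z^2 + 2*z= x*(2 - z) - z^2 + 2*z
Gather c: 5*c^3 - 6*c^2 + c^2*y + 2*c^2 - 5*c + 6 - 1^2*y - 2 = 5*c^3 + c^2*(y - 4) - 5*c - y + 4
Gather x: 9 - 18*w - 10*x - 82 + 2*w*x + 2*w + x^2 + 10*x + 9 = 2*w*x - 16*w + x^2 - 64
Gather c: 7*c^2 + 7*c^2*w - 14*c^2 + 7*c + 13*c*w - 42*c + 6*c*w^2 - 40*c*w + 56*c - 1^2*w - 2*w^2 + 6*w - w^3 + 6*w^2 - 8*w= c^2*(7*w - 7) + c*(6*w^2 - 27*w + 21) - w^3 + 4*w^2 - 3*w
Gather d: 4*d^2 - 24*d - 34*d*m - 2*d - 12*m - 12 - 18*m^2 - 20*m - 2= 4*d^2 + d*(-34*m - 26) - 18*m^2 - 32*m - 14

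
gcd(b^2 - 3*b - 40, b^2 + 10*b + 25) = b + 5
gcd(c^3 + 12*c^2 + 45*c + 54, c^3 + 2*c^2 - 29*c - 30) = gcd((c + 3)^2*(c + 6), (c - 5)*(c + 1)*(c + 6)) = c + 6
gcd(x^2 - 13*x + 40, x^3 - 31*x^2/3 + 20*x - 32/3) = x - 8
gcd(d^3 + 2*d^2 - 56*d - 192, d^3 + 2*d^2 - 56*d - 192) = d^3 + 2*d^2 - 56*d - 192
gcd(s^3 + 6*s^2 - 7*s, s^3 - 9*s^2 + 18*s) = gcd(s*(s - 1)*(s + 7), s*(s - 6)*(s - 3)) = s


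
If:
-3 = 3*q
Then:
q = -1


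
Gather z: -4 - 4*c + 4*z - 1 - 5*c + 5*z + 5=-9*c + 9*z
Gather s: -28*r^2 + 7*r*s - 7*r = -28*r^2 + 7*r*s - 7*r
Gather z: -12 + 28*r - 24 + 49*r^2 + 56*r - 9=49*r^2 + 84*r - 45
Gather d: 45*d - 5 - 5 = 45*d - 10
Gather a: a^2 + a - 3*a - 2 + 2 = a^2 - 2*a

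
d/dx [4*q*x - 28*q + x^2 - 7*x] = 4*q + 2*x - 7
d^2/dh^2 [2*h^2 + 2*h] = 4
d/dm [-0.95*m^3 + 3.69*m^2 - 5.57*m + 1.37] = -2.85*m^2 + 7.38*m - 5.57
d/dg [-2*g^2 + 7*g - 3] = 7 - 4*g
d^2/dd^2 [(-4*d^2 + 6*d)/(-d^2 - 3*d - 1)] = 4*(-9*d^3 - 6*d^2 + 9*d + 11)/(d^6 + 9*d^5 + 30*d^4 + 45*d^3 + 30*d^2 + 9*d + 1)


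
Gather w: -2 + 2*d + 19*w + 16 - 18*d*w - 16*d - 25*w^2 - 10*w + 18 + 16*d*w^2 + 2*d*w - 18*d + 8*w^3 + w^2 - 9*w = -16*d*w - 32*d + 8*w^3 + w^2*(16*d - 24) + 32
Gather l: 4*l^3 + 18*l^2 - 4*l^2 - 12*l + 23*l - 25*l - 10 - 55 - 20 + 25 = 4*l^3 + 14*l^2 - 14*l - 60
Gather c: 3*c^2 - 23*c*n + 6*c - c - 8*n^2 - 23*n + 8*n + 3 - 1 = 3*c^2 + c*(5 - 23*n) - 8*n^2 - 15*n + 2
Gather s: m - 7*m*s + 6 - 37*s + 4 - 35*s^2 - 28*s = m - 35*s^2 + s*(-7*m - 65) + 10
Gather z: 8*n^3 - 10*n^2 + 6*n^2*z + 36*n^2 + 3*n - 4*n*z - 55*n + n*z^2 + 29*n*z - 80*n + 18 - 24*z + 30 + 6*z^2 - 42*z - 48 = 8*n^3 + 26*n^2 - 132*n + z^2*(n + 6) + z*(6*n^2 + 25*n - 66)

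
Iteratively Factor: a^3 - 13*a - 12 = (a + 3)*(a^2 - 3*a - 4) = (a - 4)*(a + 3)*(a + 1)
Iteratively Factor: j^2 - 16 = (j + 4)*(j - 4)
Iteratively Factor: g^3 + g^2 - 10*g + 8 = (g - 2)*(g^2 + 3*g - 4) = (g - 2)*(g - 1)*(g + 4)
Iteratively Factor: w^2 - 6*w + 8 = (w - 4)*(w - 2)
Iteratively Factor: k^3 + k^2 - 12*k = (k)*(k^2 + k - 12) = k*(k + 4)*(k - 3)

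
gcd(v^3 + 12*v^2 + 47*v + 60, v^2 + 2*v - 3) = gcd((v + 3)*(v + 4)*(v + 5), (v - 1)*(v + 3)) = v + 3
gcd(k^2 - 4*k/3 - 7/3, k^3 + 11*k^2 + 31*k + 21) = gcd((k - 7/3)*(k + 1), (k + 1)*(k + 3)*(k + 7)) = k + 1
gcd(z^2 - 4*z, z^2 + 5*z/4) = z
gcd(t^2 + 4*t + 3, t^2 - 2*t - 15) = t + 3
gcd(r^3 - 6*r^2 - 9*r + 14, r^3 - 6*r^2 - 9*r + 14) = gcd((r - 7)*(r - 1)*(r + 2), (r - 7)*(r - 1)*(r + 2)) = r^3 - 6*r^2 - 9*r + 14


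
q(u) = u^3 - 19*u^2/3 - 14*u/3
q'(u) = 3*u^2 - 38*u/3 - 14/3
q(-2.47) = -42.18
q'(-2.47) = 44.92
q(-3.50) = -104.12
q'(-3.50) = 76.42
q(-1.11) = -3.99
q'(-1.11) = 13.09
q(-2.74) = -55.33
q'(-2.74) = 52.56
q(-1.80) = -17.95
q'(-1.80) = 27.85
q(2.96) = -43.37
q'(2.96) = -15.88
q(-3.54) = -107.21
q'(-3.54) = 77.77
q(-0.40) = 0.79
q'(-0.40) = 0.88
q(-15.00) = -4730.00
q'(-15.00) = 860.33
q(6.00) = -40.00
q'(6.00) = 27.33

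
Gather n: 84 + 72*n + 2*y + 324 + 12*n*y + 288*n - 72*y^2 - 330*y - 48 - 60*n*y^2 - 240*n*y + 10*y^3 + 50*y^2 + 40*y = n*(-60*y^2 - 228*y + 360) + 10*y^3 - 22*y^2 - 288*y + 360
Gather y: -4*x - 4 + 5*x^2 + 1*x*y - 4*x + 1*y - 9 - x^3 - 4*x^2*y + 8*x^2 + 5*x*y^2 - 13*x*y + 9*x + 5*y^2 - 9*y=-x^3 + 13*x^2 + x + y^2*(5*x + 5) + y*(-4*x^2 - 12*x - 8) - 13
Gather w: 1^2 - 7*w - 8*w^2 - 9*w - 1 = -8*w^2 - 16*w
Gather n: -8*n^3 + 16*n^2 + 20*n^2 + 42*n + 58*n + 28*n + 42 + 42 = -8*n^3 + 36*n^2 + 128*n + 84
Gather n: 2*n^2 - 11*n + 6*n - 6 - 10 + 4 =2*n^2 - 5*n - 12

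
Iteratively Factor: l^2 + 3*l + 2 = (l + 1)*(l + 2)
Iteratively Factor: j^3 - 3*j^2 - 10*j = (j - 5)*(j^2 + 2*j) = j*(j - 5)*(j + 2)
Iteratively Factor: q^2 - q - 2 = (q - 2)*(q + 1)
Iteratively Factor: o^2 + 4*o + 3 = (o + 3)*(o + 1)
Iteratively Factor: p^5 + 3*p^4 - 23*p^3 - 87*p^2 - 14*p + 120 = (p + 3)*(p^4 - 23*p^2 - 18*p + 40) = (p - 5)*(p + 3)*(p^3 + 5*p^2 + 2*p - 8) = (p - 5)*(p - 1)*(p + 3)*(p^2 + 6*p + 8) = (p - 5)*(p - 1)*(p + 2)*(p + 3)*(p + 4)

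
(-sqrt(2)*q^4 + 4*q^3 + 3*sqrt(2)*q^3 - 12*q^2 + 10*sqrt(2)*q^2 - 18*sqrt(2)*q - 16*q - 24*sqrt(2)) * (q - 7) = -sqrt(2)*q^5 + 4*q^4 + 10*sqrt(2)*q^4 - 40*q^3 - 11*sqrt(2)*q^3 - 88*sqrt(2)*q^2 + 68*q^2 + 112*q + 102*sqrt(2)*q + 168*sqrt(2)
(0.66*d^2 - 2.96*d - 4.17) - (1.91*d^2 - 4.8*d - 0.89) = -1.25*d^2 + 1.84*d - 3.28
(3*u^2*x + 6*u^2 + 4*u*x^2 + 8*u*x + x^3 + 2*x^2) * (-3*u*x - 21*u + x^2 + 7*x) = -9*u^3*x^2 - 81*u^3*x - 126*u^3 - 9*u^2*x^3 - 81*u^2*x^2 - 126*u^2*x + u*x^4 + 9*u*x^3 + 14*u*x^2 + x^5 + 9*x^4 + 14*x^3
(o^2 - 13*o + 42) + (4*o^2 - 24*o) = 5*o^2 - 37*o + 42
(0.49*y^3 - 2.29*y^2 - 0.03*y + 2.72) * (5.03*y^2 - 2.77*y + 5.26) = 2.4647*y^5 - 12.876*y^4 + 8.7698*y^3 + 1.7193*y^2 - 7.6922*y + 14.3072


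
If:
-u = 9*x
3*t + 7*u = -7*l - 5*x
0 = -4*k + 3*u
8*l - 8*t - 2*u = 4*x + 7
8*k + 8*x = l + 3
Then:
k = 7047/16408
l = -150/2051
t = -2173/2051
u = 2349/4102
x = -261/4102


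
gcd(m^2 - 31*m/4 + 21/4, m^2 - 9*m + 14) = m - 7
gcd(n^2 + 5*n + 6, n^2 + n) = 1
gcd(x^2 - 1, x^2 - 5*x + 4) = x - 1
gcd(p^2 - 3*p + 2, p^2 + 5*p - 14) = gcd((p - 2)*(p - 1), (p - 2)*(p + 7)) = p - 2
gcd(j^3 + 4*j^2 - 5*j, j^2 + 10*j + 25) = j + 5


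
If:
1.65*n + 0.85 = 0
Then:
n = -0.52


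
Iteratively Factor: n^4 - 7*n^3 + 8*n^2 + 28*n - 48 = (n - 4)*(n^3 - 3*n^2 - 4*n + 12) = (n - 4)*(n - 3)*(n^2 - 4) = (n - 4)*(n - 3)*(n - 2)*(n + 2)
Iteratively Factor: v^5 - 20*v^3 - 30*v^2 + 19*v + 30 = (v + 3)*(v^4 - 3*v^3 - 11*v^2 + 3*v + 10) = (v + 2)*(v + 3)*(v^3 - 5*v^2 - v + 5) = (v + 1)*(v + 2)*(v + 3)*(v^2 - 6*v + 5) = (v - 5)*(v + 1)*(v + 2)*(v + 3)*(v - 1)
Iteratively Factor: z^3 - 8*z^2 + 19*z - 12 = (z - 4)*(z^2 - 4*z + 3) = (z - 4)*(z - 1)*(z - 3)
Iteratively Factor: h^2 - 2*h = (h - 2)*(h)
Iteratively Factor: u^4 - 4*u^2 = (u)*(u^3 - 4*u) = u*(u - 2)*(u^2 + 2*u) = u^2*(u - 2)*(u + 2)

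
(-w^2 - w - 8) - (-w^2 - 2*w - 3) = w - 5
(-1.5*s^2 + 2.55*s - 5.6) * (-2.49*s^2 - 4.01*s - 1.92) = 3.735*s^4 - 0.3345*s^3 + 6.5985*s^2 + 17.56*s + 10.752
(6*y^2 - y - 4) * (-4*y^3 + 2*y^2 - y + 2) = -24*y^5 + 16*y^4 + 8*y^3 + 5*y^2 + 2*y - 8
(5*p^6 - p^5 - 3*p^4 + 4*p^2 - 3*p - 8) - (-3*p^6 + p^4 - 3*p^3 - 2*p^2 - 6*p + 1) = 8*p^6 - p^5 - 4*p^4 + 3*p^3 + 6*p^2 + 3*p - 9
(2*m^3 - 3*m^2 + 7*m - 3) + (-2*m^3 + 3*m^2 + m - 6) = 8*m - 9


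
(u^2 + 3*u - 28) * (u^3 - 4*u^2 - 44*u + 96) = u^5 - u^4 - 84*u^3 + 76*u^2 + 1520*u - 2688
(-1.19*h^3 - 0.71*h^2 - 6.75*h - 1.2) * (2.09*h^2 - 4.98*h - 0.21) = -2.4871*h^5 + 4.4423*h^4 - 10.3218*h^3 + 31.2561*h^2 + 7.3935*h + 0.252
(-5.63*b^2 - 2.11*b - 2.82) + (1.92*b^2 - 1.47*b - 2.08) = -3.71*b^2 - 3.58*b - 4.9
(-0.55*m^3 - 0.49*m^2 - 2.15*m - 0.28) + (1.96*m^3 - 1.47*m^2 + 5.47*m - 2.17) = 1.41*m^3 - 1.96*m^2 + 3.32*m - 2.45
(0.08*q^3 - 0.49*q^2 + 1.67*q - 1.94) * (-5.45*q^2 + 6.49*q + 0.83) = -0.436*q^5 + 3.1897*q^4 - 12.2152*q^3 + 21.0046*q^2 - 11.2045*q - 1.6102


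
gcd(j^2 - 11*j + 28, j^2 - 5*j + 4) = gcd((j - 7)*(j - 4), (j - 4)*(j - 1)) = j - 4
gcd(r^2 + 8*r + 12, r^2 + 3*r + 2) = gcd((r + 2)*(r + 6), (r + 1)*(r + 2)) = r + 2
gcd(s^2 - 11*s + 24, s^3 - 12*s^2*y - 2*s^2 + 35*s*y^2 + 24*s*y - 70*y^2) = 1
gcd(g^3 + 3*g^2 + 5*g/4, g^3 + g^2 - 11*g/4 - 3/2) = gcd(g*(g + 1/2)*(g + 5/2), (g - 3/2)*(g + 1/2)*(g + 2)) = g + 1/2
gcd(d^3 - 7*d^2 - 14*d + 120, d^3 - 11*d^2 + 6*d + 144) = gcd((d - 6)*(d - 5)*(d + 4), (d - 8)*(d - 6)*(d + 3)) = d - 6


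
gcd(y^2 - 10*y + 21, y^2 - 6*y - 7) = y - 7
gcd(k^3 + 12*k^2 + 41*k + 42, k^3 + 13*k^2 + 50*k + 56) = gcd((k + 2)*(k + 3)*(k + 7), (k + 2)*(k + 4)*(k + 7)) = k^2 + 9*k + 14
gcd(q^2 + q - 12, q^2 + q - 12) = q^2 + q - 12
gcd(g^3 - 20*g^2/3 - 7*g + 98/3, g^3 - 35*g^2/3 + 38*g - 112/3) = g^2 - 9*g + 14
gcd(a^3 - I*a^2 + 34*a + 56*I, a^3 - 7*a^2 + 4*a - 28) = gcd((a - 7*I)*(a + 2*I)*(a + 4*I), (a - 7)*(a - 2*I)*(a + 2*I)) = a + 2*I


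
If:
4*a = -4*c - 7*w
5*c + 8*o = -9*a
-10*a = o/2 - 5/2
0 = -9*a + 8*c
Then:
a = 320/1163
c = 360/1163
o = -585/1163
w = -2720/8141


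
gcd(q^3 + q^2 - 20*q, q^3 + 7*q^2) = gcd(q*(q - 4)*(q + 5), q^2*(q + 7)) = q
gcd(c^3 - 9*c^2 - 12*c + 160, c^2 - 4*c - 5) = c - 5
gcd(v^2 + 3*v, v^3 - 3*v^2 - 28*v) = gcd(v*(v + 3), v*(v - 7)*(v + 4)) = v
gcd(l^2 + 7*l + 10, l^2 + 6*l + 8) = l + 2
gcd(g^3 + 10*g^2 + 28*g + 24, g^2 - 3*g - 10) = g + 2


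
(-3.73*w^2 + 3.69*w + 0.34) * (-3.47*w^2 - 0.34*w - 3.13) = 12.9431*w^4 - 11.5361*w^3 + 9.2405*w^2 - 11.6653*w - 1.0642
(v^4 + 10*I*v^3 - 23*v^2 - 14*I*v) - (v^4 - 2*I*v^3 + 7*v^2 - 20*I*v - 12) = 12*I*v^3 - 30*v^2 + 6*I*v + 12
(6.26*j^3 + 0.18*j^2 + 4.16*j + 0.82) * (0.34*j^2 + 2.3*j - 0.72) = 2.1284*j^5 + 14.4592*j^4 - 2.6788*j^3 + 9.7172*j^2 - 1.1092*j - 0.5904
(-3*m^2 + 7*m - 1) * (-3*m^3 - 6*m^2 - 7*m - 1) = 9*m^5 - 3*m^4 - 18*m^3 - 40*m^2 + 1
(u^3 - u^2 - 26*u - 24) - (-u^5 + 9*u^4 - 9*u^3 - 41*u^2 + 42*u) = u^5 - 9*u^4 + 10*u^3 + 40*u^2 - 68*u - 24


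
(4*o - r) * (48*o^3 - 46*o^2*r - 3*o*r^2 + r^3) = 192*o^4 - 232*o^3*r + 34*o^2*r^2 + 7*o*r^3 - r^4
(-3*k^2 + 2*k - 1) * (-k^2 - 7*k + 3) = 3*k^4 + 19*k^3 - 22*k^2 + 13*k - 3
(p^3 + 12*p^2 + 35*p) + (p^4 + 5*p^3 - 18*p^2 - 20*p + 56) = p^4 + 6*p^3 - 6*p^2 + 15*p + 56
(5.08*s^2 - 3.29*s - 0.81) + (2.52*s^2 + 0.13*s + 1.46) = 7.6*s^2 - 3.16*s + 0.65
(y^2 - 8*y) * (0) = 0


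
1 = 1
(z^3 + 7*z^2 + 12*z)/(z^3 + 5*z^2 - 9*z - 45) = z*(z + 4)/(z^2 + 2*z - 15)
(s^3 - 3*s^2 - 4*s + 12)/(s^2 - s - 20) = (-s^3 + 3*s^2 + 4*s - 12)/(-s^2 + s + 20)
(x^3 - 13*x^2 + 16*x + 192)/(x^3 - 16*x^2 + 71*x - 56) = (x^2 - 5*x - 24)/(x^2 - 8*x + 7)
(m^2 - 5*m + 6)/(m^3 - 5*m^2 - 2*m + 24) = (m - 2)/(m^2 - 2*m - 8)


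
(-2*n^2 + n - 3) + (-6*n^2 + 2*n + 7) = -8*n^2 + 3*n + 4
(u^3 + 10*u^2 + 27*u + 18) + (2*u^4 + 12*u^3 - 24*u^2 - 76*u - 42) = 2*u^4 + 13*u^3 - 14*u^2 - 49*u - 24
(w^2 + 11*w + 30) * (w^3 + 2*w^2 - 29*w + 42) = w^5 + 13*w^4 + 23*w^3 - 217*w^2 - 408*w + 1260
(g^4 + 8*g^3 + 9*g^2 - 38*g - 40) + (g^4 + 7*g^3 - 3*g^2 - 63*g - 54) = 2*g^4 + 15*g^3 + 6*g^2 - 101*g - 94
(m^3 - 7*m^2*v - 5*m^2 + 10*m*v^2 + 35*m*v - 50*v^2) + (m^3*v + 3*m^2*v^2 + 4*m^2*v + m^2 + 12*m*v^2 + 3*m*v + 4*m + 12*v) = m^3*v + m^3 + 3*m^2*v^2 - 3*m^2*v - 4*m^2 + 22*m*v^2 + 38*m*v + 4*m - 50*v^2 + 12*v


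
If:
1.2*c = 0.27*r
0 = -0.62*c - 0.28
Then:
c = -0.45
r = -2.01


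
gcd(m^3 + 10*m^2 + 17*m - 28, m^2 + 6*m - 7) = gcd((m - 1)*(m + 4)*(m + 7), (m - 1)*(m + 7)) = m^2 + 6*m - 7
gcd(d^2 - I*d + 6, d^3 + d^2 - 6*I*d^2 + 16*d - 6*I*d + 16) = d + 2*I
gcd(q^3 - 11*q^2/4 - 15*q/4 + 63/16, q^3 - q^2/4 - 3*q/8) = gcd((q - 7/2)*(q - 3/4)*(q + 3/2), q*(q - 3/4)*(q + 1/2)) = q - 3/4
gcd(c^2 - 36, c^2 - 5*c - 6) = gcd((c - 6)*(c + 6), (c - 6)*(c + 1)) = c - 6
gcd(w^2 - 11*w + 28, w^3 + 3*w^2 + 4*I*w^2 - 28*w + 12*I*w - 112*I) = w - 4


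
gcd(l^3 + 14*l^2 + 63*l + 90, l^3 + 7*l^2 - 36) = l^2 + 9*l + 18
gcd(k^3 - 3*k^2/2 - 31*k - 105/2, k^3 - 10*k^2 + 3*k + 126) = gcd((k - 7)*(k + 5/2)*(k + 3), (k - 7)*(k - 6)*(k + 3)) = k^2 - 4*k - 21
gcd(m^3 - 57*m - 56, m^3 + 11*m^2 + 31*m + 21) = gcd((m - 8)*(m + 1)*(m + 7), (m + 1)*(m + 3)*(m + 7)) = m^2 + 8*m + 7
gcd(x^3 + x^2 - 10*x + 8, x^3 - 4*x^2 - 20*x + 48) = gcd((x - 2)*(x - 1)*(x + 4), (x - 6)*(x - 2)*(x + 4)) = x^2 + 2*x - 8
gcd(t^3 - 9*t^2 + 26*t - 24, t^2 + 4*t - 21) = t - 3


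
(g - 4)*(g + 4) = g^2 - 16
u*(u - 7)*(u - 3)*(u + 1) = u^4 - 9*u^3 + 11*u^2 + 21*u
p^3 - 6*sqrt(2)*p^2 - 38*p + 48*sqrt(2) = (p - 8*sqrt(2))*(p - sqrt(2))*(p + 3*sqrt(2))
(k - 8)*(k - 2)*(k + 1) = k^3 - 9*k^2 + 6*k + 16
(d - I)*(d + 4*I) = d^2 + 3*I*d + 4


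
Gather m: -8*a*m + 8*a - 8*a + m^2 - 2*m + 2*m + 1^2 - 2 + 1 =-8*a*m + m^2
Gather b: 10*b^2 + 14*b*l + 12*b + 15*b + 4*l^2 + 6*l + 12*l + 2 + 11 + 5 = 10*b^2 + b*(14*l + 27) + 4*l^2 + 18*l + 18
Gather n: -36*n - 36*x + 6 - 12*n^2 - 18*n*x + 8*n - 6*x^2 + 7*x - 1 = -12*n^2 + n*(-18*x - 28) - 6*x^2 - 29*x + 5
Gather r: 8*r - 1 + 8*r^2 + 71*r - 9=8*r^2 + 79*r - 10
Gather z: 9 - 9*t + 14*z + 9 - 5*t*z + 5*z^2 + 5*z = -9*t + 5*z^2 + z*(19 - 5*t) + 18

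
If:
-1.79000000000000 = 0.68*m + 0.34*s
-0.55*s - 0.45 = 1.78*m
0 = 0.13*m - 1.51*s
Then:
No Solution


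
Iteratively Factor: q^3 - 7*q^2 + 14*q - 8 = (q - 1)*(q^2 - 6*q + 8) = (q - 4)*(q - 1)*(q - 2)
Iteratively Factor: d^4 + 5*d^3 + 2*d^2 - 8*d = (d)*(d^3 + 5*d^2 + 2*d - 8) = d*(d + 2)*(d^2 + 3*d - 4) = d*(d + 2)*(d + 4)*(d - 1)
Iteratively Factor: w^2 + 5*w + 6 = (w + 2)*(w + 3)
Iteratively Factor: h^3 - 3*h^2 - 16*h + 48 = (h - 4)*(h^2 + h - 12) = (h - 4)*(h - 3)*(h + 4)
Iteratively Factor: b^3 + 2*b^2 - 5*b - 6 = (b + 3)*(b^2 - b - 2) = (b - 2)*(b + 3)*(b + 1)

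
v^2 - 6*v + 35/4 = (v - 7/2)*(v - 5/2)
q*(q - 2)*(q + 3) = q^3 + q^2 - 6*q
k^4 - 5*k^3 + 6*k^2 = k^2*(k - 3)*(k - 2)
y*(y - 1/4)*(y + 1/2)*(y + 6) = y^4 + 25*y^3/4 + 11*y^2/8 - 3*y/4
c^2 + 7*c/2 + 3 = (c + 3/2)*(c + 2)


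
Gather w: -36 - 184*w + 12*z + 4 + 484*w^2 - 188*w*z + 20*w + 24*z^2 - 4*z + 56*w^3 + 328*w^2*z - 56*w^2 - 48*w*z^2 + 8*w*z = 56*w^3 + w^2*(328*z + 428) + w*(-48*z^2 - 180*z - 164) + 24*z^2 + 8*z - 32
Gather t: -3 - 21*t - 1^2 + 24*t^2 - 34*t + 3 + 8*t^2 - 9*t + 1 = 32*t^2 - 64*t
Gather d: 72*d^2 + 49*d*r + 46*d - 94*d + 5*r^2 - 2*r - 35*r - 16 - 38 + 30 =72*d^2 + d*(49*r - 48) + 5*r^2 - 37*r - 24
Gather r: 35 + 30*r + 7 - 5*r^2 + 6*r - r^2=-6*r^2 + 36*r + 42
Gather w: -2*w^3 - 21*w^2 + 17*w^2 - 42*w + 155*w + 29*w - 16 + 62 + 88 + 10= -2*w^3 - 4*w^2 + 142*w + 144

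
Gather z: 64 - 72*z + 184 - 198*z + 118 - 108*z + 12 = 378 - 378*z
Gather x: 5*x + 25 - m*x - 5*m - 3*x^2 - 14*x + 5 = -5*m - 3*x^2 + x*(-m - 9) + 30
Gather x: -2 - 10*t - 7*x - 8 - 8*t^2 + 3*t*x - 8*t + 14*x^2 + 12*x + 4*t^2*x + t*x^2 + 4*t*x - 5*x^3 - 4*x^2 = -8*t^2 - 18*t - 5*x^3 + x^2*(t + 10) + x*(4*t^2 + 7*t + 5) - 10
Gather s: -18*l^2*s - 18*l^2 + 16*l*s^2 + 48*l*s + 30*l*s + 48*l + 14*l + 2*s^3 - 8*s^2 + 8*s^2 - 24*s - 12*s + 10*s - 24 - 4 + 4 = -18*l^2 + 16*l*s^2 + 62*l + 2*s^3 + s*(-18*l^2 + 78*l - 26) - 24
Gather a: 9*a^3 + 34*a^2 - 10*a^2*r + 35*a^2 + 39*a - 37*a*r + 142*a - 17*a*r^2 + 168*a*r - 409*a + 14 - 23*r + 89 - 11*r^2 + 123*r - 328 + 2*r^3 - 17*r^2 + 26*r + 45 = 9*a^3 + a^2*(69 - 10*r) + a*(-17*r^2 + 131*r - 228) + 2*r^3 - 28*r^2 + 126*r - 180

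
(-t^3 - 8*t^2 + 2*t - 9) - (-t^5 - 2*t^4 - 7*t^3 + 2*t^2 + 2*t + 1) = t^5 + 2*t^4 + 6*t^3 - 10*t^2 - 10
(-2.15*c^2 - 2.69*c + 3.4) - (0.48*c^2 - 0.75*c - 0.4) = -2.63*c^2 - 1.94*c + 3.8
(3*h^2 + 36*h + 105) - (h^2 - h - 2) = 2*h^2 + 37*h + 107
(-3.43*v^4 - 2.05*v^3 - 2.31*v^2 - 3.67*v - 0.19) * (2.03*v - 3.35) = -6.9629*v^5 + 7.329*v^4 + 2.1782*v^3 + 0.288400000000001*v^2 + 11.9088*v + 0.6365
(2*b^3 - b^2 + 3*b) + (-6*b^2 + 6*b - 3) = 2*b^3 - 7*b^2 + 9*b - 3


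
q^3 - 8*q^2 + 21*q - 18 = (q - 3)^2*(q - 2)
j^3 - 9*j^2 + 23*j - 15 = (j - 5)*(j - 3)*(j - 1)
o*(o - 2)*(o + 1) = o^3 - o^2 - 2*o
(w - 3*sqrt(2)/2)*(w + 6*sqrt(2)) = w^2 + 9*sqrt(2)*w/2 - 18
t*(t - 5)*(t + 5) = t^3 - 25*t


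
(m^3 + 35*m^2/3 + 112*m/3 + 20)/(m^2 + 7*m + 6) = (3*m^2 + 17*m + 10)/(3*(m + 1))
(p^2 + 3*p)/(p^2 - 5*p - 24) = p/(p - 8)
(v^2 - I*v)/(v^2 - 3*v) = (v - I)/(v - 3)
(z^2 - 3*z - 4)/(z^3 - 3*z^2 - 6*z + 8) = (z + 1)/(z^2 + z - 2)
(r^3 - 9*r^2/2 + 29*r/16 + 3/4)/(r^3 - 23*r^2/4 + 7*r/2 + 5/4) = (r^2 - 19*r/4 + 3)/(r^2 - 6*r + 5)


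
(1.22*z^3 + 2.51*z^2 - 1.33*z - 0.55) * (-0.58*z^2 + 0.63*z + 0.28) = -0.7076*z^5 - 0.6872*z^4 + 2.6943*z^3 + 0.1839*z^2 - 0.7189*z - 0.154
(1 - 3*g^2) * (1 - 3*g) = 9*g^3 - 3*g^2 - 3*g + 1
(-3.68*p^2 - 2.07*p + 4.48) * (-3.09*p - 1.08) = 11.3712*p^3 + 10.3707*p^2 - 11.6076*p - 4.8384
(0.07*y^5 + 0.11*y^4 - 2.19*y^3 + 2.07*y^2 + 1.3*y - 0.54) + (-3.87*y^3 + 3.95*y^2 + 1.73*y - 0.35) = 0.07*y^5 + 0.11*y^4 - 6.06*y^3 + 6.02*y^2 + 3.03*y - 0.89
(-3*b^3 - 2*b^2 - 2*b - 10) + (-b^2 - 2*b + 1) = -3*b^3 - 3*b^2 - 4*b - 9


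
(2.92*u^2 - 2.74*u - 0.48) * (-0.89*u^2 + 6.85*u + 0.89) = -2.5988*u^4 + 22.4406*u^3 - 15.743*u^2 - 5.7266*u - 0.4272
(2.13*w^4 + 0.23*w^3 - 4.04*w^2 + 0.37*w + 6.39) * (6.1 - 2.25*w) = -4.7925*w^5 + 12.4755*w^4 + 10.493*w^3 - 25.4765*w^2 - 12.1205*w + 38.979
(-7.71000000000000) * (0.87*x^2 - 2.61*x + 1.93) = -6.7077*x^2 + 20.1231*x - 14.8803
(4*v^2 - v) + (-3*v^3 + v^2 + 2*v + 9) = -3*v^3 + 5*v^2 + v + 9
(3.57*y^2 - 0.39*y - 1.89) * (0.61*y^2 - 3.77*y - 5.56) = 2.1777*y^4 - 13.6968*y^3 - 19.5318*y^2 + 9.2937*y + 10.5084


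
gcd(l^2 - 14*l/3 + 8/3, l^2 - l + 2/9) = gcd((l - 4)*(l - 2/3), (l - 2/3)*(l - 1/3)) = l - 2/3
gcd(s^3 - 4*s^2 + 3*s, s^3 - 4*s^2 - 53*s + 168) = s - 3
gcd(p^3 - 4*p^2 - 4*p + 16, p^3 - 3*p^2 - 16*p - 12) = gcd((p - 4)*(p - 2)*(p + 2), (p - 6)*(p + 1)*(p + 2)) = p + 2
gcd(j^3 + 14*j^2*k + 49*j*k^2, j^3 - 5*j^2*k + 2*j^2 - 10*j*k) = j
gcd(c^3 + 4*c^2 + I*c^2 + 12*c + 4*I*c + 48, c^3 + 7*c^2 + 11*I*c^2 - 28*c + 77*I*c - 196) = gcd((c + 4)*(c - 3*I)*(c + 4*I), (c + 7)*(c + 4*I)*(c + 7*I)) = c + 4*I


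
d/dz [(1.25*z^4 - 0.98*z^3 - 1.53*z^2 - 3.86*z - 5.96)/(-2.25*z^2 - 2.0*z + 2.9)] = (-5.625*z^5 - 5.295*z^4 + 18.42*z^3 - 14.151*z^2 - 35.694*z - 23.114)/(5.0625*z^4 + 9.0*z^3 - 9.05*z^2 - 11.6*z + 8.41)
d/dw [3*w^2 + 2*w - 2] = 6*w + 2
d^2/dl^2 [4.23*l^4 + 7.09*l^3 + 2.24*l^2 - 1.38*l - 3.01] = 50.76*l^2 + 42.54*l + 4.48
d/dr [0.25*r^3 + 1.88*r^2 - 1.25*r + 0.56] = 0.75*r^2 + 3.76*r - 1.25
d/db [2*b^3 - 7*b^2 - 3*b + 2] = 6*b^2 - 14*b - 3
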